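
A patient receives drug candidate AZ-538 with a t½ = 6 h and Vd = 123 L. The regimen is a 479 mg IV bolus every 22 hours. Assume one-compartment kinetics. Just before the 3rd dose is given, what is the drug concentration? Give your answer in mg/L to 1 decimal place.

0.3 mg/L

f = (1/2)^(τ/t½) = (1/2)^(22/6) ≈ 0.0787.
C₀ = D/Vd = 479/123 ≈ 3.894 mg/L.
Before the 3rd dose, 2 doses have been given. Superposition: Cmin = C₀·(f + f²).
≈ 3.894 × (0.0787 + 0.0062) ≈ 3.894 × 0.0849 ≈ 0.331 mg/L.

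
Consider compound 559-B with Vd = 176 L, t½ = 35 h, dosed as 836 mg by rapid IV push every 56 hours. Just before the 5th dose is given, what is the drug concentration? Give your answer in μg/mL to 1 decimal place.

2.3 μg/mL

f = (1/2)^(τ/t½) = (1/2)^(56/35) ≈ 0.3299.
C₀ = D/Vd = 836/176 ≈ 4.750 μg/mL.
Before the 5th dose, 4 doses have been given. Superposition: Cmin = C₀·(f + f² + … + f^4).
≈ 4.750 × (0.3299 + 0.1088 + 0.0359 + 0.0118) ≈ 4.750 × 0.4864 ≈ 2.310 μg/mL.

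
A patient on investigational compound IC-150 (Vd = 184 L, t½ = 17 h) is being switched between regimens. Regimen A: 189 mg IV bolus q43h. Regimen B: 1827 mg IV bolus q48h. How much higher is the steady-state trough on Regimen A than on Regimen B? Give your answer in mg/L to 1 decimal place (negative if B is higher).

Regimen A: f = (1/2)^(43/17) ≈ 0.1732; Cmin,ss = (189/184)·f/(1−f) ≈ 0.215 mg/L.
Regimen B: f = (1/2)^(48/17) ≈ 0.1413; Cmin,ss = (1827/184)·f/(1−f) ≈ 1.634 mg/L.
Difference ≈ 0.215 − 1.634 ≈ -1.419 mg/L.

-1.4 mg/L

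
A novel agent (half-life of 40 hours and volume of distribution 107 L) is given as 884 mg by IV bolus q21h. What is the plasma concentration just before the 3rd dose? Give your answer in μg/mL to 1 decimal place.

9.7 μg/mL

f = (1/2)^(τ/t½) = (1/2)^(21/40) ≈ 0.6950.
C₀ = D/Vd = 884/107 ≈ 8.262 μg/mL.
Before the 3rd dose, 2 doses have been given. Superposition: Cmin = C₀·(f + f²).
≈ 8.262 × (0.6950 + 0.4830) ≈ 8.262 × 1.1780 ≈ 9.733 μg/mL.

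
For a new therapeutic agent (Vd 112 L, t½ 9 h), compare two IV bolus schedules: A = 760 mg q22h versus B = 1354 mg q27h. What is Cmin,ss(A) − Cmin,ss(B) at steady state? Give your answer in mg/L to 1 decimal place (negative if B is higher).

Regimen A: f = (1/2)^(22/9) ≈ 0.1837; Cmin,ss = (760/112)·f/(1−f) ≈ 1.527 mg/L.
Regimen B: f = (1/2)^(27/9) ≈ 0.1250; Cmin,ss = (1354/112)·f/(1−f) ≈ 1.727 mg/L.
Difference ≈ 1.527 − 1.727 ≈ -0.200 mg/L.

-0.2 mg/L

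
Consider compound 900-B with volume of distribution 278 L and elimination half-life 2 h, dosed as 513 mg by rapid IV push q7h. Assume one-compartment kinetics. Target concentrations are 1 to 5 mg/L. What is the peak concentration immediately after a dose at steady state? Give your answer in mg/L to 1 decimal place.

2.0 mg/L

τ/t½ = 7/2 ≈ 3.5, so fraction remaining f = (1/2)^(7/2) ≈ 0.0884.
At steady state, accumulation factor R = 1/(1 − e^(−kτ)) ≈ 1.0970.
Single-dose peak C₀ = D/Vd = 513/278 ≈ 1.845 mg/L.
Cmax,ss = C₀/(1 − f) ≈ 1.845/0.9116 ≈ 2.024 mg/L.
Peak 2.0 mg/L vs MTC 5 mg/L: below toxic threshold.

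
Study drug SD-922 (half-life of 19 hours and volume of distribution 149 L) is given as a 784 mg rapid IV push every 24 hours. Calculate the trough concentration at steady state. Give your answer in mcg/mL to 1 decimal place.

3.8 mcg/mL

τ/t½ = 24/19 ≈ 1.2632, so fraction remaining f = (1/2)^(24/19) ≈ 0.4166.
Accumulation ratio R = 1/(1 − f) ≈ 1/0.5834 ≈ 1.7141.
Single-dose peak C₀ = D/Vd = 784/149 ≈ 5.262 mcg/mL.
Cmax,ss = C₀/(1 − f) ≈ 5.262/0.5834 ≈ 9.020 mcg/mL.
Steady-state trough Cmin,ss = Cmax,ss·f ≈ 9.020 × 0.4166 ≈ 3.758 mcg/mL.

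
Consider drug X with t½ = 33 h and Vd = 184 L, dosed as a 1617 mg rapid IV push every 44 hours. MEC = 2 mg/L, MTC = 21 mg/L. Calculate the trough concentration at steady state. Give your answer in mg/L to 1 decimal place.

k = ln2/t½ = ln2/33 ≈ 0.021004 h⁻¹; fraction remaining f = e^(−kτ) = e^(−0.021004×44) ≈ 0.3969.
Each bolus raises the concentration by D/Vd = 1617/184 ≈ 8.788 mg/L.
Steady-state trough Cmin,ss = C₀·f/(1−f) ≈ 8.788 × 0.3969/0.6031 ≈ 5.783 mg/L.
Trough 5.8 mg/L vs MEC 2 mg/L: adequate.

5.8 mg/L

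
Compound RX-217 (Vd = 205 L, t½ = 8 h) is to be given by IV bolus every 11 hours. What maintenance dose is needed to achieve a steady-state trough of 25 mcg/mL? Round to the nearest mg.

τ/t½ = 11/8 ≈ 1.375, so f = (1/2)^(11/8) ≈ 0.385553.
Cmin,ss = (D/Vd)·f/(1−f), so D = Cmin,ss·Vd·(1−f)/f.
D = 25 × 205 × (1−f)/f ≈ 25 × 205 × 1.59368 ≈ 8167.61 mg.

8168 mg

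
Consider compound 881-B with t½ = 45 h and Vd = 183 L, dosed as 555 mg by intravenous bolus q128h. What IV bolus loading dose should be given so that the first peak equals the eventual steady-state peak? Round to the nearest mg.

645 mg

f = (1/2)^(128/45) ≈ 0.139231; accumulation ratio R = 1/(1−f) ≈ 1.16175.
Loading dose to hit Cmax,ss on first dose: D_load = D_maint·R ≈ 555 × 1.16175 ≈ 644.77 mg.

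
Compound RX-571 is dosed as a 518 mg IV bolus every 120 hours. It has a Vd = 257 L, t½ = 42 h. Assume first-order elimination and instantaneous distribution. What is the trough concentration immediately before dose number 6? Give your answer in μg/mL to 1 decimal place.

0.3 μg/mL

f = (1/2)^(τ/t½) = (1/2)^(120/42) ≈ 0.1380.
C₀ = D/Vd = 518/257 ≈ 2.016 μg/mL.
Before the 6th dose, 5 doses have been given. Superposition: Cmin = C₀·(f + f² + … + f^5).
≈ 2.016 × (0.1380 + 0.0190 + 0.0026 + 0.0004 + 0.0001) ≈ 2.016 × 0.1601 ≈ 0.323 μg/mL.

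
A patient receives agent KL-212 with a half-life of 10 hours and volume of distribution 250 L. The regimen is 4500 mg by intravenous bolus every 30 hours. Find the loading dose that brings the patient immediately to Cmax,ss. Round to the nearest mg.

f = (1/2)^(30/10) ≈ 0.125000; accumulation ratio R = 1/(1−f) ≈ 1.14286.
Loading dose to hit Cmax,ss on first dose: D_load = D_maint·R ≈ 4500 × 1.14286 ≈ 5142.87 mg.

5143 mg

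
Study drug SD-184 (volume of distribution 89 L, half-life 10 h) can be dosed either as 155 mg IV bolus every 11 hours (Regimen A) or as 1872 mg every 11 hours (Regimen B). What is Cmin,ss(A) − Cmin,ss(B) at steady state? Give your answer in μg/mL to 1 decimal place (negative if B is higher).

-16.9 μg/mL

Regimen A: f = (1/2)^(11/10) ≈ 0.4665; Cmin,ss = (155/89)·f/(1−f) ≈ 1.523 μg/mL.
Regimen B: f = (1/2)^(11/10) ≈ 0.4665; Cmin,ss = (1872/89)·f/(1−f) ≈ 18.392 μg/mL.
Difference ≈ 1.523 − 18.392 ≈ -16.869 μg/mL.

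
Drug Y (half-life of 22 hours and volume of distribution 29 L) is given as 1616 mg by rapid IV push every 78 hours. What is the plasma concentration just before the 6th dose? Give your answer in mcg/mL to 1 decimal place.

f = (1/2)^(τ/t½) = (1/2)^(78/22) ≈ 0.0856.
C₀ = D/Vd = 1616/29 ≈ 55.724 mcg/mL.
Before the 6th dose, 5 doses have been given. Superposition: Cmin = C₀·(f + f² + … + f^5).
≈ 55.724 × (0.0856 + 0.0073 + 0.0006 + 0.0001 + 0.0000) ≈ 55.724 × 0.0936 ≈ 5.216 mcg/mL.

5.2 mcg/mL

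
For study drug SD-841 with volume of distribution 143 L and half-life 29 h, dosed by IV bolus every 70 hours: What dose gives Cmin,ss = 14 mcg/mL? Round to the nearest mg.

8666 mg

τ/t½ = 70/29 ≈ 2.4138, so f = (1/2)^(70/29) ≈ 0.187662.
Cmin,ss = (D/Vd)·f/(1−f), so D = Cmin,ss·Vd·(1−f)/f.
D = 14 × 143 × (1−f)/f ≈ 14 × 143 × 4.32873 ≈ 8666.12 mg.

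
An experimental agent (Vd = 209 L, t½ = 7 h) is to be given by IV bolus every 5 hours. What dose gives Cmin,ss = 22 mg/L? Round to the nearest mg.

2946 mg

τ/t½ = 5/7 ≈ 0.71429, so f = (1/2)^(5/7) ≈ 0.609507.
Cmin,ss = (D/Vd)·f/(1−f), so D = Cmin,ss·Vd·(1−f)/f.
D = 22 × 209 × (1−f)/f ≈ 22 × 209 × 0.64067 ≈ 2945.80 mg.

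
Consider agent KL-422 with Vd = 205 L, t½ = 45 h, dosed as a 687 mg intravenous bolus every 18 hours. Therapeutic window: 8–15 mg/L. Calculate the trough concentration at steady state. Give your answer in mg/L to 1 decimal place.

10.5 mg/L

k = ln2/t½ = ln2/45 ≈ 0.015403 h⁻¹; fraction remaining f = e^(−kτ) = e^(−0.015403×18) ≈ 0.7579.
Accumulation ratio R = 1/(1 − f) ≈ 1/0.2421 ≈ 4.1305.
Single-dose peak C₀ = D/Vd = 687/205 ≈ 3.351 mg/L.
Cmax,ss = C₀/(1 − f) ≈ 3.351/0.2421 ≈ 13.841 mg/L.
Steady-state trough Cmin,ss = Cmax,ss·f ≈ 13.841 × 0.7579 ≈ 10.490 mg/L.
Trough 10.5 mg/L vs MEC 8 mg/L: adequate.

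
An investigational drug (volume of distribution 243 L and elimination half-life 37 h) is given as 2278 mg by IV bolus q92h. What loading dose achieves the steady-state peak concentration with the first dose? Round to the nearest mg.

f = (1/2)^(92/37) ≈ 0.178440; accumulation ratio R = 1/(1−f) ≈ 1.21720.
Loading dose to hit Cmax,ss on first dose: D_load = D_maint·R ≈ 2278 × 1.21720 ≈ 2772.78 mg.

2773 mg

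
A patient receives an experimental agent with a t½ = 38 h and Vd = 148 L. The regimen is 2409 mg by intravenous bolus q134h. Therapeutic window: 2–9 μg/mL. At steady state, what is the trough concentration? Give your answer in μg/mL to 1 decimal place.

1.5 μg/mL

τ/t½ = 134/38 ≈ 3.5263, so fraction remaining f = (1/2)^(134/38) ≈ 0.0868.
Accumulation ratio R = 1/(1 − f) ≈ 1/0.9132 ≈ 1.0951.
Single-dose peak C₀ = D/Vd = 2409/148 ≈ 16.277 μg/mL.
Steady-state peak Cmax,ss = C₀·R ≈ 16.277 × 1.0951 ≈ 17.825 μg/mL.
One interval later, Cmin,ss = Cmax,ss·e^(−kτ) ≈ 17.825 × 0.0868 ≈ 1.547 μg/mL.
Trough 1.5 μg/mL vs MEC 2 μg/mL: subtherapeutic.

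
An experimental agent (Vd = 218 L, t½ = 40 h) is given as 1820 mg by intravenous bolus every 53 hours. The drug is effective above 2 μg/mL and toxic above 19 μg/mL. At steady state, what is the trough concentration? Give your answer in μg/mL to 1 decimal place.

k = ln2/t½ = ln2/40 ≈ 0.017329 h⁻¹; fraction remaining f = e^(−kτ) = e^(−0.017329×53) ≈ 0.3991.
Accumulation ratio R = 1/(1 − f) ≈ 1/0.6009 ≈ 1.6642.
Single-dose peak C₀ = D/Vd = 1820/218 ≈ 8.349 μg/mL.
Steady-state peak Cmax,ss = C₀·R ≈ 8.349 × 1.6642 ≈ 13.894 μg/mL.
Steady-state trough Cmin,ss = Cmax,ss·f ≈ 13.894 × 0.3991 ≈ 5.545 μg/mL.
Trough 5.5 μg/mL vs MEC 2 μg/mL: adequate.

5.5 μg/mL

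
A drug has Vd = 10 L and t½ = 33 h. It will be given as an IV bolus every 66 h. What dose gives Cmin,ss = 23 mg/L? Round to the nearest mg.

τ/t½ = 66/33 ≈ 2, so f = (1/2)^(66/33) ≈ 0.250000.
Cmin,ss = (D/Vd)·f/(1−f), so D = Cmin,ss·Vd·(1−f)/f.
D = 23 × 10 × (1−f)/f ≈ 23 × 10 × 3.00000 ≈ 690.00 mg.

690 mg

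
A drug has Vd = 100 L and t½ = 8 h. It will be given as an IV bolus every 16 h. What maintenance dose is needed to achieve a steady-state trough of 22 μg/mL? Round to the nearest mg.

τ/t½ = 16/8 ≈ 2, so f = (1/2)^(16/8) ≈ 0.250000.
Cmin,ss = (D/Vd)·f/(1−f), so D = Cmin,ss·Vd·(1−f)/f.
D = 22 × 100 × (1−f)/f ≈ 22 × 100 × 3.00000 ≈ 6600.00 mg.

6600 mg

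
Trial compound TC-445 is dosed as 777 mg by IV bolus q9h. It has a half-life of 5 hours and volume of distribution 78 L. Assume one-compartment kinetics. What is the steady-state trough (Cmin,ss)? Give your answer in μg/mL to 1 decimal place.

4.0 μg/mL

τ/t½ = 9/5 ≈ 1.8, so fraction remaining f = (1/2)^(9/5) ≈ 0.2872.
Accumulation ratio R = 1/(1 − f) ≈ 1/0.7128 ≈ 1.4029.
Each bolus raises the concentration by D/Vd = 777/78 ≈ 9.962 μg/mL.
Steady-state peak Cmax,ss = C₀·R ≈ 9.962 × 1.4029 ≈ 13.976 μg/mL.
One interval later, Cmin,ss = Cmax,ss·e^(−kτ) ≈ 13.976 × 0.2872 ≈ 4.014 μg/mL.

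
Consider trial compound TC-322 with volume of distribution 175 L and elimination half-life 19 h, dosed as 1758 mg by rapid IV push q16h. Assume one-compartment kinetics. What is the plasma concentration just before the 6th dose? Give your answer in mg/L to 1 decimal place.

12.0 mg/L

f = (1/2)^(τ/t½) = (1/2)^(16/19) ≈ 0.5578.
C₀ = D/Vd = 1758/175 ≈ 10.046 mg/L.
Before the 6th dose, 5 doses have been given. Superposition: Cmin = C₀·(f + f² + … + f^5).
≈ 10.046 × (0.5578 + 0.3111 + 0.1736 + 0.0968 + 0.0540) ≈ 10.046 × 1.1933 ≈ 11.988 mg/L.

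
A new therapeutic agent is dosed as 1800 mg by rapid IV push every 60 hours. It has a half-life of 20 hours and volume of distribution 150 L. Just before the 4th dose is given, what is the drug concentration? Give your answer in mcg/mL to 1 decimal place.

1.7 mcg/mL

f = (1/2)^(τ/t½) = (1/2)^(60/20) ≈ 0.1250.
C₀ = D/Vd = 1800/150 ≈ 12.000 mcg/mL.
Before the 4th dose, 3 doses have been given. Superposition: Cmin = C₀·(f + f² + … + f^3).
≈ 12.000 × (0.1250 + 0.0156 + 0.0020) ≈ 12.000 × 0.1426 ≈ 1.711 mcg/mL.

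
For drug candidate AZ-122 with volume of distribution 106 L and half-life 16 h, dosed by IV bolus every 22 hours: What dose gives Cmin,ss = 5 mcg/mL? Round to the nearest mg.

845 mg

τ/t½ = 22/16 ≈ 1.375, so f = (1/2)^(22/16) ≈ 0.385553.
Cmin,ss = (D/Vd)·f/(1−f), so D = Cmin,ss·Vd·(1−f)/f.
D = 5 × 106 × (1−f)/f ≈ 5 × 106 × 1.59368 ≈ 844.65 mg.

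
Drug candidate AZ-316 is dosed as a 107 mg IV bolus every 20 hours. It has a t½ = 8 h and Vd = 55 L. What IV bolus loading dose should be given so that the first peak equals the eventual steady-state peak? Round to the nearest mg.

130 mg

f = (1/2)^(20/8) ≈ 0.176777; accumulation ratio R = 1/(1−f) ≈ 1.21474.
Loading dose to hit Cmax,ss on first dose: D_load = D_maint·R ≈ 107 × 1.21474 ≈ 129.98 mg.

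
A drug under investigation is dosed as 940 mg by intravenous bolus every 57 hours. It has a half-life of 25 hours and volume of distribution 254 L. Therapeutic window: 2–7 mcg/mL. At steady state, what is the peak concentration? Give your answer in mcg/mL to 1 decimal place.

Over one 57-h interval, 57/25 ≈ 2.28 half-lives elapse, leaving f ≈ 0.2059 of each dose.
Accumulation ratio R = 1/(1 − f) ≈ 1/0.7941 ≈ 1.2593.
Each bolus raises the concentration by D/Vd = 940/254 ≈ 3.701 mcg/mL.
Steady-state peak Cmax,ss = C₀·R ≈ 3.701 × 1.2593 ≈ 4.661 mcg/mL.
Peak 4.7 mcg/mL vs MTC 7 mcg/mL: below toxic threshold.

4.7 mcg/mL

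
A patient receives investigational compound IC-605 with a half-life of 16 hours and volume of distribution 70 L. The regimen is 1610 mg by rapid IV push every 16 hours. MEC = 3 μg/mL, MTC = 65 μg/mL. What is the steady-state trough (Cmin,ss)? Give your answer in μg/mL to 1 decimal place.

23.0 μg/mL

The dosing interval is 1 half-life, so f = 2^(−1) = 0.5.
At steady state, R = 1/(1 − 0.5) = 2/1.
Single-dose peak C₀ = D/Vd = 1610/70 = 23 μg/mL.
Steady-state peak Cmax,ss = C₀·R = 23 × 2/1 ≈ 46.000 μg/mL.
Steady-state trough Cmin,ss = Cmax,ss·f ≈ 46.000 × 0.5 ≈ 23.000 μg/mL.
Trough 23.0 μg/mL vs MEC 3 μg/mL: adequate.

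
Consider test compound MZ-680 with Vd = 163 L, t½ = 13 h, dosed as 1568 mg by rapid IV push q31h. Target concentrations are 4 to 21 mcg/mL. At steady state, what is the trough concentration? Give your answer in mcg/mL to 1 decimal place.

2.3 mcg/mL

Over one 31-h interval, 31/13 ≈ 2.3846 half-lives elapse, leaving f ≈ 0.1915 of each dose.
Accumulation ratio R = 1/(1 − f) ≈ 1/0.8085 ≈ 1.2369.
Single-dose peak C₀ = D/Vd = 1568/163 ≈ 9.620 mcg/mL.
Steady-state peak Cmax,ss = C₀·R ≈ 9.620 × 1.2369 ≈ 11.899 mcg/mL.
Steady-state trough Cmin,ss = Cmax,ss·f ≈ 11.899 × 0.1915 ≈ 2.279 mcg/mL.
Trough 2.3 mcg/mL vs MEC 4 mcg/mL: subtherapeutic.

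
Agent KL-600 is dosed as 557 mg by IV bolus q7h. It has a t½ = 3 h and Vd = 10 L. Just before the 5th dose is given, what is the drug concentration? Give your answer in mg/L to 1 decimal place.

13.8 mg/L

f = (1/2)^(τ/t½) = (1/2)^(7/3) ≈ 0.1984.
C₀ = D/Vd = 557/10 ≈ 55.700 mg/L.
Before the 5th dose, 4 doses have been given. Superposition: Cmin = C₀·(f + f² + … + f^4).
≈ 55.700 × (0.1984 + 0.0394 + 0.0078 + 0.0015) ≈ 55.700 × 0.2471 ≈ 13.763 mg/L.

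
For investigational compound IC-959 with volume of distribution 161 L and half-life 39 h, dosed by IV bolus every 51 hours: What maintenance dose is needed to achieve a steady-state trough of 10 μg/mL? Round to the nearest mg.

τ/t½ = 51/39 ≈ 1.3077, so f = (1/2)^(51/39) ≈ 0.403967.
Cmin,ss = (D/Vd)·f/(1−f), so D = Cmin,ss·Vd·(1−f)/f.
D = 10 × 161 × (1−f)/f ≈ 10 × 161 × 1.47545 ≈ 2375.47 mg.

2375 mg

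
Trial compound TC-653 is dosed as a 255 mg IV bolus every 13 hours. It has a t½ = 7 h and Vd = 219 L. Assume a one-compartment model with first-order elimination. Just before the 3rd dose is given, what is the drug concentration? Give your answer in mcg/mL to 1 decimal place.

f = (1/2)^(τ/t½) = (1/2)^(13/7) ≈ 0.2760.
C₀ = D/Vd = 255/219 ≈ 1.164 mcg/mL.
Before the 3rd dose, 2 doses have been given. Superposition: Cmin = C₀·(f + f²).
≈ 1.164 × (0.2760 + 0.0762) ≈ 1.164 × 0.3522 ≈ 0.410 mcg/mL.

0.4 mcg/mL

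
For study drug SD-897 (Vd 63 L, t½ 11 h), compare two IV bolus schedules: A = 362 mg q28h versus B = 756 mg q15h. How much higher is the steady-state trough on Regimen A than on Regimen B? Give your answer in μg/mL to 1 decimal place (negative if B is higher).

-6.4 μg/mL

Regimen A: f = (1/2)^(28/11) ≈ 0.1713; Cmin,ss = (362/63)·f/(1−f) ≈ 1.188 μg/mL.
Regimen B: f = (1/2)^(15/11) ≈ 0.3886; Cmin,ss = (756/63)·f/(1−f) ≈ 7.627 μg/mL.
Difference ≈ 1.188 − 7.627 ≈ -6.439 μg/mL.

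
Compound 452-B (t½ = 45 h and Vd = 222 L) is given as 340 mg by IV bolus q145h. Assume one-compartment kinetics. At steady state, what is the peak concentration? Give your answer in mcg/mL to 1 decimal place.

Over one 145-h interval, 145/45 ≈ 3.2222 half-lives elapse, leaving f ≈ 0.1072 of each dose.
At steady state, accumulation factor R = 1/(1 − e^(−kτ)) ≈ 1.1201.
Each bolus raises the concentration by D/Vd = 340/222 ≈ 1.532 mcg/mL.
Steady-state peak Cmax,ss = C₀·R ≈ 1.532 × 1.1201 ≈ 1.716 mcg/mL.

1.7 mcg/mL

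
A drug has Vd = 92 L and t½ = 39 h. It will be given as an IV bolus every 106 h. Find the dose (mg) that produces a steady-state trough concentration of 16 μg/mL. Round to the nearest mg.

8213 mg

τ/t½ = 106/39 ≈ 2.7179, so f = (1/2)^(106/39) ≈ 0.151990.
Cmin,ss = (D/Vd)·f/(1−f), so D = Cmin,ss·Vd·(1−f)/f.
D = 16 × 92 × (1−f)/f ≈ 16 × 92 × 5.57938 ≈ 8212.85 mg.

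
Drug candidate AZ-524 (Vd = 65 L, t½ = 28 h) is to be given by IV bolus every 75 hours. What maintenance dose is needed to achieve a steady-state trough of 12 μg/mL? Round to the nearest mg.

4214 mg

τ/t½ = 75/28 ≈ 2.6786, so f = (1/2)^(75/28) ≈ 0.156196.
Cmin,ss = (D/Vd)·f/(1−f), so D = Cmin,ss·Vd·(1−f)/f.
D = 12 × 65 × (1−f)/f ≈ 12 × 65 × 5.40221 ≈ 4213.72 mg.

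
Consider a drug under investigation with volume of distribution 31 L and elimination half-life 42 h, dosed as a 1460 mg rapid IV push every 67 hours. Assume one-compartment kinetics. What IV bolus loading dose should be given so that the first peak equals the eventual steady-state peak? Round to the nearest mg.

2182 mg

f = (1/2)^(67/42) ≈ 0.330968; accumulation ratio R = 1/(1−f) ≈ 1.49470.
Loading dose to hit Cmax,ss on first dose: D_load = D_maint·R ≈ 1460 × 1.49470 ≈ 2182.26 mg.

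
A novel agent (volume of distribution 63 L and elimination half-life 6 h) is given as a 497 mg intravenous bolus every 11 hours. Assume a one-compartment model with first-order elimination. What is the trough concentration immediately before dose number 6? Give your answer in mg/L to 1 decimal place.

f = (1/2)^(τ/t½) = (1/2)^(11/6) ≈ 0.2806.
C₀ = D/Vd = 497/63 ≈ 7.889 mg/L.
Before the 6th dose, 5 doses have been given. Superposition: Cmin = C₀·(f + f² + … + f^5).
≈ 7.889 × (0.2806 + 0.0787 + 0.0221 + 0.0062 + 0.0017) ≈ 7.889 × 0.3893 ≈ 3.071 mg/L.

3.1 mg/L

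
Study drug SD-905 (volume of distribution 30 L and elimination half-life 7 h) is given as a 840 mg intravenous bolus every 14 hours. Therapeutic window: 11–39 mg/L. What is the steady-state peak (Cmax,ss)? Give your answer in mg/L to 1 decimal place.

The dosing interval is 2 half-lives, so f = 2^(−2) = 0.25.
Accumulation ratio R = 1/(1 − f) = 1/0.75 = 4/3.
Single-dose peak C₀ = D/Vd = 840/30 = 28 mg/L.
Steady-state peak Cmax,ss = C₀·R = 28 × 4/3 ≈ 37.333 mg/L.
Peak 37.3 mg/L vs MTC 39 mg/L: below toxic threshold.

37.3 mg/L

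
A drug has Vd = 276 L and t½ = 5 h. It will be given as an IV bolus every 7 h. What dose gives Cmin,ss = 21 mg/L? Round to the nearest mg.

9500 mg

τ/t½ = 7/5 ≈ 1.4, so f = (1/2)^(7/5) ≈ 0.378929.
Cmin,ss = (D/Vd)·f/(1−f), so D = Cmin,ss·Vd·(1−f)/f.
D = 21 × 276 × (1−f)/f ≈ 21 × 276 × 1.63902 ≈ 9499.76 mg.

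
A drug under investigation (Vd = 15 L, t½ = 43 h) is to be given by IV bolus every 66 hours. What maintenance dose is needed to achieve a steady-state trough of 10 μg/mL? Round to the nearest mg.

285 mg

τ/t½ = 66/43 ≈ 1.5349, so f = (1/2)^(66/43) ≈ 0.345107.
Cmin,ss = (D/Vd)·f/(1−f), so D = Cmin,ss·Vd·(1−f)/f.
D = 10 × 15 × (1−f)/f ≈ 10 × 15 × 1.89765 ≈ 284.65 mg.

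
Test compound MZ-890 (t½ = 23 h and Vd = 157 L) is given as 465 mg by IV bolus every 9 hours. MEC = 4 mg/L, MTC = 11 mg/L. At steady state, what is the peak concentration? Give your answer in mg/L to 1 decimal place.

τ/t½ = 9/23 ≈ 0.3913, so fraction remaining f = (1/2)^(9/23) ≈ 0.7624.
Accumulation ratio R = 1/(1 − f) ≈ 1/0.2376 ≈ 4.2088.
Each bolus raises the concentration by D/Vd = 465/157 ≈ 2.962 mg/L.
Steady-state peak Cmax,ss = C₀·R ≈ 2.962 × 4.2088 ≈ 12.466 mg/L.
Peak 12.5 mg/L vs MTC 11 mg/L: exceeds toxic threshold.

12.5 mg/L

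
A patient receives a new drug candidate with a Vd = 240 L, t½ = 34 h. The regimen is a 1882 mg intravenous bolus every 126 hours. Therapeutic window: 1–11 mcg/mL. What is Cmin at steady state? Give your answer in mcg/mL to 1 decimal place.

0.7 mcg/mL

Over one 126-h interval, 126/34 ≈ 3.7059 half-lives elapse, leaving f ≈ 0.0766 of each dose.
Accumulation ratio R = 1/(1 − f) ≈ 1/0.9234 ≈ 1.0830.
Each bolus raises the concentration by D/Vd = 1882/240 ≈ 7.842 mcg/mL.
Cmax,ss = C₀/(1 − f) ≈ 7.842/0.9234 ≈ 8.493 mcg/mL.
One interval later, Cmin,ss = Cmax,ss·e^(−kτ) ≈ 8.493 × 0.0766 ≈ 0.651 mcg/mL.
Trough 0.7 mcg/mL vs MEC 1 mcg/mL: subtherapeutic.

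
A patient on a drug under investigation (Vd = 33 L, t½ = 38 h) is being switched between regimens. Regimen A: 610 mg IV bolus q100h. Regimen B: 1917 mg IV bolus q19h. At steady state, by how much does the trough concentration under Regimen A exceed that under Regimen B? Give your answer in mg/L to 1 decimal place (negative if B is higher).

-136.7 mg/L

Regimen A: f = (1/2)^(100/38) ≈ 0.1614; Cmin,ss = (610/33)·f/(1−f) ≈ 3.558 mg/L.
Regimen B: f = (1/2)^(19/38) ≈ 0.7071; Cmin,ss = (1917/33)·f/(1−f) ≈ 140.239 mg/L.
Difference ≈ 3.558 − 140.239 ≈ -136.681 mg/L.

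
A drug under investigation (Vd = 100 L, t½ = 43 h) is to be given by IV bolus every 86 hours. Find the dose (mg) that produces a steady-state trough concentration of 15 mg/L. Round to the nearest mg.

τ/t½ = 86/43 ≈ 2, so f = (1/2)^(86/43) ≈ 0.250000.
Cmin,ss = (D/Vd)·f/(1−f), so D = Cmin,ss·Vd·(1−f)/f.
D = 15 × 100 × (1−f)/f ≈ 15 × 100 × 3.00000 ≈ 4500.00 mg.

4500 mg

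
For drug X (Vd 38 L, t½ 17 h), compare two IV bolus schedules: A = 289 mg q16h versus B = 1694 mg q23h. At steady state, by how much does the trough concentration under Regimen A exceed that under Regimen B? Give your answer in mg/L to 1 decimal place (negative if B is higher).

-20.4 mg/L

Regimen A: f = (1/2)^(16/17) ≈ 0.5208; Cmin,ss = (289/38)·f/(1−f) ≈ 8.265 mg/L.
Regimen B: f = (1/2)^(23/17) ≈ 0.3915; Cmin,ss = (1694/38)·f/(1−f) ≈ 28.681 mg/L.
Difference ≈ 8.265 − 28.681 ≈ -20.416 mg/L.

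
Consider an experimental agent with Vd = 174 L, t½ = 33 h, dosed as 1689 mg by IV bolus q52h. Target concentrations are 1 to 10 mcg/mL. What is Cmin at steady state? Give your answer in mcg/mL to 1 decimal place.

4.9 mcg/mL

τ/t½ = 52/33 ≈ 1.5758, so fraction remaining f = (1/2)^(52/33) ≈ 0.3355.
At steady state, accumulation factor R = 1/(1 − e^(−kτ)) ≈ 1.5049.
Single-dose peak C₀ = D/Vd = 1689/174 ≈ 9.707 mcg/mL.
Steady-state peak Cmax,ss = C₀·R ≈ 9.707 × 1.5049 ≈ 14.608 mcg/mL.
Steady-state trough Cmin,ss = Cmax,ss·f ≈ 14.608 × 0.3355 ≈ 4.901 mcg/mL.
Trough 4.9 mcg/mL vs MEC 1 mcg/mL: adequate.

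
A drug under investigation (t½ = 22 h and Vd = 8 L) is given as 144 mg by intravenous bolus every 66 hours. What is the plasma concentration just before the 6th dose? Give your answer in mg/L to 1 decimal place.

2.6 mg/L

f = (1/2)^(τ/t½) = (1/2)^(66/22) ≈ 0.1250.
C₀ = D/Vd = 144/8 ≈ 18.000 mg/L.
Before the 6th dose, 5 doses have been given. Superposition: Cmin = C₀·(f + f² + … + f^5).
≈ 18.000 × (0.1250 + 0.0156 + 0.0020 + 0.0002 + 0.0000) ≈ 18.000 × 0.1428 ≈ 2.570 mg/L.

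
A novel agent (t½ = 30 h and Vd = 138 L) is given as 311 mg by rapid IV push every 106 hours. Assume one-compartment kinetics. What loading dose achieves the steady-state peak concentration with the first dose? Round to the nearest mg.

f = (1/2)^(106/30) ≈ 0.086370; accumulation ratio R = 1/(1−f) ≈ 1.09453.
Loading dose to hit Cmax,ss on first dose: D_load = D_maint·R ≈ 311 × 1.09453 ≈ 340.40 mg.

340 mg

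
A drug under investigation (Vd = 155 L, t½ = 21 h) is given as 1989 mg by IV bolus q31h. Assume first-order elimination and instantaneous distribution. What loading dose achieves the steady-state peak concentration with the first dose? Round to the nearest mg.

f = (1/2)^(31/21) ≈ 0.359437; accumulation ratio R = 1/(1−f) ≈ 1.56113.
Loading dose to hit Cmax,ss on first dose: D_load = D_maint·R ≈ 1989 × 1.56113 ≈ 3105.09 mg.

3105 mg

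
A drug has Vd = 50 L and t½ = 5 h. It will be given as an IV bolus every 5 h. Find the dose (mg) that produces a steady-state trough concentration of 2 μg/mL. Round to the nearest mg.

100 mg

τ/t½ = 5/5 ≈ 1, so f = (1/2)^(5/5) ≈ 0.500000.
Cmin,ss = (D/Vd)·f/(1−f), so D = Cmin,ss·Vd·(1−f)/f.
D = 2 × 50 × (1−f)/f ≈ 2 × 50 × 1.00000 ≈ 100.00 mg.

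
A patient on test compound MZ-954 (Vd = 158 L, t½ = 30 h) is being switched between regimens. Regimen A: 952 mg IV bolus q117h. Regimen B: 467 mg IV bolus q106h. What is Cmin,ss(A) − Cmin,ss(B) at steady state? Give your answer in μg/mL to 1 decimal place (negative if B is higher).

0.2 μg/mL

Regimen A: f = (1/2)^(117/30) ≈ 0.0670; Cmin,ss = (952/158)·f/(1−f) ≈ 0.433 μg/mL.
Regimen B: f = (1/2)^(106/30) ≈ 0.0864; Cmin,ss = (467/158)·f/(1−f) ≈ 0.280 μg/mL.
Difference ≈ 0.433 − 0.280 ≈ 0.153 μg/mL.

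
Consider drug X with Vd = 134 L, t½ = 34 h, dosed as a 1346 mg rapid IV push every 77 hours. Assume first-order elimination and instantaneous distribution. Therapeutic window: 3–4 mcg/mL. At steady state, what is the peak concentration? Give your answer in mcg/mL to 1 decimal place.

12.7 mcg/mL

Over one 77-h interval, 77/34 ≈ 2.2647 half-lives elapse, leaving f ≈ 0.2081 of each dose.
At steady state, accumulation factor R = 1/(1 − e^(−kτ)) ≈ 1.2628.
Each bolus raises the concentration by D/Vd = 1346/134 ≈ 10.045 mcg/mL.
Steady-state peak Cmax,ss = C₀·R ≈ 10.045 × 1.2628 ≈ 12.685 mcg/mL.
Peak 12.7 mcg/mL vs MTC 4 mcg/mL: exceeds toxic threshold.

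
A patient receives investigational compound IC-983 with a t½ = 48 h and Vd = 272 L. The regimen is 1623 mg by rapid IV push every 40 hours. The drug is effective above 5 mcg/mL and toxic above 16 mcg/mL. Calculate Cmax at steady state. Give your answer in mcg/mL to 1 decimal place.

13.6 mcg/mL

Over one 40-h interval, 40/48 ≈ 0.83333 half-lives elapse, leaving f ≈ 0.5612 of each dose.
Accumulation ratio R = 1/(1 − f) ≈ 1/0.4388 ≈ 2.2789.
Single-dose peak C₀ = D/Vd = 1623/272 ≈ 5.967 mcg/mL.
Steady-state peak Cmax,ss = C₀·R ≈ 5.967 × 2.2789 ≈ 13.598 mcg/mL.
Peak 13.6 mcg/mL vs MTC 16 mcg/mL: below toxic threshold.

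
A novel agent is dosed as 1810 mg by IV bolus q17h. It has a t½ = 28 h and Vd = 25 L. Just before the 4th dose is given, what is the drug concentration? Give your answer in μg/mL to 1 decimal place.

f = (1/2)^(τ/t½) = (1/2)^(17/28) ≈ 0.6565.
C₀ = D/Vd = 1810/25 ≈ 72.400 μg/mL.
Before the 4th dose, 3 doses have been given. Superposition: Cmin = C₀·(f + f² + … + f^3).
≈ 72.400 × (0.6565 + 0.4310 + 0.2829) ≈ 72.400 × 1.3704 ≈ 99.217 μg/mL.

99.2 μg/mL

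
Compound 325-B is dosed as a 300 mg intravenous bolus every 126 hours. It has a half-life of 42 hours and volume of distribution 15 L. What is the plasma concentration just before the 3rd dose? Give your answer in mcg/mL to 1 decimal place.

2.8 mcg/mL

f = (1/2)^(τ/t½) = (1/2)^(126/42) ≈ 0.1250.
C₀ = D/Vd = 300/15 ≈ 20.000 mcg/mL.
Before the 3rd dose, 2 doses have been given. Superposition: Cmin = C₀·(f + f²).
≈ 20.000 × (0.1250 + 0.0156) ≈ 20.000 × 0.1406 ≈ 2.812 mcg/mL.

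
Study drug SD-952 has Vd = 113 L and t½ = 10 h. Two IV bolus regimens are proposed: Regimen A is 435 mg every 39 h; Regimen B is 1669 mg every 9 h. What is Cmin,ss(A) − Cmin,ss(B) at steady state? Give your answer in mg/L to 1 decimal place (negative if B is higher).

Regimen A: f = (1/2)^(39/10) ≈ 0.0670; Cmin,ss = (435/113)·f/(1−f) ≈ 0.276 mg/L.
Regimen B: f = (1/2)^(9/10) ≈ 0.5359; Cmin,ss = (1669/113)·f/(1−f) ≈ 17.055 mg/L.
Difference ≈ 0.276 − 17.055 ≈ -16.779 mg/L.

-16.8 mg/L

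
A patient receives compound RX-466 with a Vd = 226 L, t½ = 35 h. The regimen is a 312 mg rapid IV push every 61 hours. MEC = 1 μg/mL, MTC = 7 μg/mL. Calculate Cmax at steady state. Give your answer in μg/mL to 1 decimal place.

2.0 μg/mL

k = ln2/t½ = ln2/35 ≈ 0.019804 h⁻¹; fraction remaining f = e^(−kτ) = e^(−0.019804×61) ≈ 0.2988.
Accumulation ratio R = 1/(1 − f) ≈ 1/0.7012 ≈ 1.4261.
Each bolus raises the concentration by D/Vd = 312/226 ≈ 1.381 μg/mL.
Steady-state peak Cmax,ss = C₀·R ≈ 1.381 × 1.4261 ≈ 1.969 μg/mL.
Peak 2.0 μg/mL vs MTC 7 μg/mL: below toxic threshold.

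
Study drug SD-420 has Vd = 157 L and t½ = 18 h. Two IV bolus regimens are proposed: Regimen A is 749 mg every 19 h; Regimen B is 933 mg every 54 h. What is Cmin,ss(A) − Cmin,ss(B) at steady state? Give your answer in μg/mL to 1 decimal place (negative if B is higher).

3.6 μg/mL

Regimen A: f = (1/2)^(19/18) ≈ 0.4811; Cmin,ss = (749/157)·f/(1−f) ≈ 4.423 μg/mL.
Regimen B: f = (1/2)^(54/18) ≈ 0.1250; Cmin,ss = (933/157)·f/(1−f) ≈ 0.849 μg/mL.
Difference ≈ 4.423 − 0.849 ≈ 3.574 μg/mL.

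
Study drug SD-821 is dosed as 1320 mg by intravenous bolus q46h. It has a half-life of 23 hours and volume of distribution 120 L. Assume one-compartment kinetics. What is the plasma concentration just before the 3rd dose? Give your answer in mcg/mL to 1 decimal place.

f = (1/2)^(τ/t½) = (1/2)^(46/23) ≈ 0.2500.
C₀ = D/Vd = 1320/120 ≈ 11.000 mcg/mL.
Before the 3rd dose, 2 doses have been given. Superposition: Cmin = C₀·(f + f²).
≈ 11.000 × (0.2500 + 0.0625) ≈ 11.000 × 0.3125 ≈ 3.438 mcg/mL.

3.4 mcg/mL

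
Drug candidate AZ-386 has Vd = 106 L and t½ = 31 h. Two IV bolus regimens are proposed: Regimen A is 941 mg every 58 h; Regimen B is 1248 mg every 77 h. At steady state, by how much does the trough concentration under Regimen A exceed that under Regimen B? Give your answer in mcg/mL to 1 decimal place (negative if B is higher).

0.8 mcg/mL

Regimen A: f = (1/2)^(58/31) ≈ 0.2734; Cmin,ss = (941/106)·f/(1−f) ≈ 3.340 mcg/mL.
Regimen B: f = (1/2)^(77/31) ≈ 0.1788; Cmin,ss = (1248/106)·f/(1−f) ≈ 2.563 mcg/mL.
Difference ≈ 3.340 − 2.563 ≈ 0.777 mcg/mL.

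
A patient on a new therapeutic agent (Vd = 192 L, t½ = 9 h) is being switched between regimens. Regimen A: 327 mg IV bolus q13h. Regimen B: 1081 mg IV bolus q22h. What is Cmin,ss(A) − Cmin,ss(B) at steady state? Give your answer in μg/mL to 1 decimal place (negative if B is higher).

-0.3 μg/mL

Regimen A: f = (1/2)^(13/9) ≈ 0.3674; Cmin,ss = (327/192)·f/(1−f) ≈ 0.989 μg/mL.
Regimen B: f = (1/2)^(22/9) ≈ 0.1837; Cmin,ss = (1081/192)·f/(1−f) ≈ 1.267 μg/mL.
Difference ≈ 0.989 − 1.267 ≈ -0.278 μg/mL.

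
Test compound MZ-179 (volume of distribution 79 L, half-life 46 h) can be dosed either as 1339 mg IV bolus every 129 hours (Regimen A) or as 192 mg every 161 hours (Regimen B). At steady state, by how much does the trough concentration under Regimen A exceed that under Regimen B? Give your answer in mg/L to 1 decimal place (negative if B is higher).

Regimen A: f = (1/2)^(129/46) ≈ 0.1432; Cmin,ss = (1339/79)·f/(1−f) ≈ 2.833 mg/L.
Regimen B: f = (1/2)^(161/46) ≈ 0.0884; Cmin,ss = (192/79)·f/(1−f) ≈ 0.236 mg/L.
Difference ≈ 2.833 − 0.236 ≈ 2.597 mg/L.

2.6 mg/L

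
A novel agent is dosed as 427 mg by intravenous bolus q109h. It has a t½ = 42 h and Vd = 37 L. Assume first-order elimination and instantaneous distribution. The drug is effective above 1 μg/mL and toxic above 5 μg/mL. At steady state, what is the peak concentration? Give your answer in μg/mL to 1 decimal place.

k = ln2/t½ = ln2/42 ≈ 0.016504 h⁻¹; fraction remaining f = e^(−kτ) = e^(−0.016504×109) ≈ 0.1655.
Accumulation ratio R = 1/(1 − f) ≈ 1/0.8345 ≈ 1.1983.
Each bolus raises the concentration by D/Vd = 427/37 ≈ 11.541 μg/mL.
Steady-state peak Cmax,ss = C₀·R ≈ 11.541 × 1.1983 ≈ 13.830 μg/mL.
Peak 13.8 μg/mL vs MTC 5 μg/mL: exceeds toxic threshold.

13.8 μg/mL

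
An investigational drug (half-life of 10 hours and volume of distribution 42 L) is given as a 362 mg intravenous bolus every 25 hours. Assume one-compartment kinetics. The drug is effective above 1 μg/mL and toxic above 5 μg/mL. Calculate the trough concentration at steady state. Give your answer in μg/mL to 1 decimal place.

1.9 μg/mL

k = ln2/t½ = ln2/10 ≈ 0.069315 h⁻¹; fraction remaining f = e^(−kτ) = e^(−0.069315×25) ≈ 0.1768.
Each bolus raises the concentration by D/Vd = 362/42 ≈ 8.619 μg/mL.
Steady-state trough Cmin,ss = C₀·f/(1−f) ≈ 8.619 × 0.1768/0.8232 ≈ 1.851 μg/mL.
Trough 1.9 μg/mL vs MEC 1 μg/mL: adequate.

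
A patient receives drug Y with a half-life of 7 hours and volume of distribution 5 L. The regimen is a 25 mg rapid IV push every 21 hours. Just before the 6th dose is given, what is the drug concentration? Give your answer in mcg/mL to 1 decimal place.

0.7 mcg/mL

f = (1/2)^(τ/t½) = (1/2)^(21/7) ≈ 0.1250.
C₀ = D/Vd = 25/5 ≈ 5.000 mcg/mL.
Before the 6th dose, 5 doses have been given. Superposition: Cmin = C₀·(f + f² + … + f^5).
≈ 5.000 × (0.1250 + 0.0156 + 0.0020 + 0.0002 + 0.0000) ≈ 5.000 × 0.1428 ≈ 0.714 mcg/mL.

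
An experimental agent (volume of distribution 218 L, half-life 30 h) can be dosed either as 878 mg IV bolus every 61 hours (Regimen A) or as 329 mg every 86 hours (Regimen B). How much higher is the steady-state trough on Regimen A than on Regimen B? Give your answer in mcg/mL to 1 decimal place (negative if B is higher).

Regimen A: f = (1/2)^(61/30) ≈ 0.2443; Cmin,ss = (878/218)·f/(1−f) ≈ 1.302 mcg/mL.
Regimen B: f = (1/2)^(86/30) ≈ 0.1371; Cmin,ss = (329/218)·f/(1−f) ≈ 0.240 mcg/mL.
Difference ≈ 1.302 − 0.240 ≈ 1.062 mcg/mL.

1.1 mcg/mL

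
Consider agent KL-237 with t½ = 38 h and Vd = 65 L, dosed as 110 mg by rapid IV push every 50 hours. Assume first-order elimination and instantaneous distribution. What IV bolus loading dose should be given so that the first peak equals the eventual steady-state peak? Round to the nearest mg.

f = (1/2)^(50/38) ≈ 0.401706; accumulation ratio R = 1/(1−f) ≈ 1.67142.
Loading dose to hit Cmax,ss on first dose: D_load = D_maint·R ≈ 110 × 1.67142 ≈ 183.86 mg.

184 mg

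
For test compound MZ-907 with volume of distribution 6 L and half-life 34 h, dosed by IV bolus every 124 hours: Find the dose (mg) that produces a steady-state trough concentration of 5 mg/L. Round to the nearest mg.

τ/t½ = 124/34 ≈ 3.6471, so f = (1/2)^(124/34) ≈ 0.079823.
Cmin,ss = (D/Vd)·f/(1−f), so D = Cmin,ss·Vd·(1−f)/f.
D = 5 × 6 × (1−f)/f ≈ 5 × 6 × 11.52772 ≈ 345.83 mg.

346 mg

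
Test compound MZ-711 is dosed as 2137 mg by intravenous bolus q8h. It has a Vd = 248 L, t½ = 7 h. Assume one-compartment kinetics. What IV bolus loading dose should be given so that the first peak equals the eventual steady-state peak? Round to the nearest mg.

3906 mg

f = (1/2)^(8/7) ≈ 0.452862; accumulation ratio R = 1/(1−f) ≈ 1.82769.
Loading dose to hit Cmax,ss on first dose: D_load = D_maint·R ≈ 2137 × 1.82769 ≈ 3905.77 mg.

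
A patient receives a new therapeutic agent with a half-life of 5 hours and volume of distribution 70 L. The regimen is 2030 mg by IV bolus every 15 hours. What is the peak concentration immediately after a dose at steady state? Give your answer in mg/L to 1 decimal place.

33.1 mg/L

τ = 15 h = 3 half-lives, so f = (1/2)^3 = 0.125.
Accumulation ratio R = 1/(1 − f) = 1/0.875 = 8/7.
Single-dose peak C₀ = D/Vd = 2030/70 = 29 mg/L.
Steady-state peak Cmax,ss = C₀·R = 29 × 8/7 ≈ 33.143 mg/L.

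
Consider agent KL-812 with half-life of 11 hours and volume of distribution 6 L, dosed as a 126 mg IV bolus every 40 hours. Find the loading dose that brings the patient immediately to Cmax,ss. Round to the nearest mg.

137 mg

f = (1/2)^(40/11) ≈ 0.080417; accumulation ratio R = 1/(1−f) ≈ 1.08745.
Loading dose to hit Cmax,ss on first dose: D_load = D_maint·R ≈ 126 × 1.08745 ≈ 137.02 mg.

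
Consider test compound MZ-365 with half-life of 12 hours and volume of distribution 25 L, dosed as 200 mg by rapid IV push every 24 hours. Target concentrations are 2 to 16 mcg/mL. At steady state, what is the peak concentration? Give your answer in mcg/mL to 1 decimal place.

The dosing interval is 2 half-lives, so f = 2^(−2) = 0.25.
At steady state, R = 1/(1 − 0.25) = 4/3.
Single-dose peak C₀ = D/Vd = 200/25 = 8 mcg/mL.
Steady-state peak Cmax,ss = C₀·R = 8 × 4/3 ≈ 10.667 mcg/mL.
Peak 10.7 mcg/mL vs MTC 16 mcg/mL: below toxic threshold.

10.7 mcg/mL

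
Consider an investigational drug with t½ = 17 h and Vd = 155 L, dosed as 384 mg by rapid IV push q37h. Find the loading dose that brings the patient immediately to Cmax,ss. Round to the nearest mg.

493 mg

f = (1/2)^(37/17) ≈ 0.221216; accumulation ratio R = 1/(1−f) ≈ 1.28405.
Loading dose to hit Cmax,ss on first dose: D_load = D_maint·R ≈ 384 × 1.28405 ≈ 493.08 mg.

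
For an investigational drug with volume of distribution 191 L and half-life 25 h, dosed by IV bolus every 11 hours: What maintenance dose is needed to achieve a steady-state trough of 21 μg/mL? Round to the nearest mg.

1430 mg

τ/t½ = 11/25 ≈ 0.44, so f = (1/2)^(11/25) ≈ 0.737135.
Cmin,ss = (D/Vd)·f/(1−f), so D = Cmin,ss·Vd·(1−f)/f.
D = 21 × 191 × (1−f)/f ≈ 21 × 191 × 0.35660 ≈ 1430.32 mg.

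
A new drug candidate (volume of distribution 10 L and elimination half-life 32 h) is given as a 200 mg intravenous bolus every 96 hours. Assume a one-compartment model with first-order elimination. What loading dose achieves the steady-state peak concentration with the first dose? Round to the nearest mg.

229 mg

f = (1/2)^(96/32) ≈ 0.125000; accumulation ratio R = 1/(1−f) ≈ 1.14286.
Loading dose to hit Cmax,ss on first dose: D_load = D_maint·R ≈ 200 × 1.14286 ≈ 228.57 mg.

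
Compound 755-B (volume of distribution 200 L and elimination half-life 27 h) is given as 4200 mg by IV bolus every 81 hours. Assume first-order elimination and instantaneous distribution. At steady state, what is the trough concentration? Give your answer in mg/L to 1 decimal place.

τ = 81 h = 3 half-lives, so f = (1/2)^3 = 0.125.
Accumulation ratio R = 1/(1 − f) = 1/0.875 = 8/7.
Single-dose peak C₀ = D/Vd = 4200/200 = 21 mg/L.
Steady-state peak Cmax,ss = C₀·R = 21 × 8/7 ≈ 24.000 mg/L.
Steady-state trough Cmin,ss = Cmax,ss·f ≈ 24.000 × 0.125 ≈ 3.000 mg/L.

3.0 mg/L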